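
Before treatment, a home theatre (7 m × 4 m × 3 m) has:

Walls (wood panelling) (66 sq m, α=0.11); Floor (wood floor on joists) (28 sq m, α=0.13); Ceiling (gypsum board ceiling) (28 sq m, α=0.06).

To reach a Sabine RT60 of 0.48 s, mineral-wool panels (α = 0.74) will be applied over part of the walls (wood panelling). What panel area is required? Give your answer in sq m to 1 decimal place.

24.8

Summing Sᵢαᵢ: 7.260 + 3.640 + 1.680 → A₁ = 12.580 sabins.
Required A₂ = 0.161·84/0.48 = 28.175 sabins.
Absorption to add: 28.175 − 12.580 = 15.595 sabins.
Each sq m of panel replacing the walls (wood panelling) adds (0.74 − 0.11) = 0.63 sabins.
Area = ΔA/Δα = 15.595/0.63 = 24.8 sq m.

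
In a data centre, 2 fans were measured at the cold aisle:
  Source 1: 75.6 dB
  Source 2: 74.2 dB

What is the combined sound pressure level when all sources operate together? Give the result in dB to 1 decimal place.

78.0 dB

Converting to relative power and adding: 10^(75.6/10) + 10^(74.2/10) = 6.261e+07.
Combined level = 10 log₁₀(6.261e+07) = 78.0 dB.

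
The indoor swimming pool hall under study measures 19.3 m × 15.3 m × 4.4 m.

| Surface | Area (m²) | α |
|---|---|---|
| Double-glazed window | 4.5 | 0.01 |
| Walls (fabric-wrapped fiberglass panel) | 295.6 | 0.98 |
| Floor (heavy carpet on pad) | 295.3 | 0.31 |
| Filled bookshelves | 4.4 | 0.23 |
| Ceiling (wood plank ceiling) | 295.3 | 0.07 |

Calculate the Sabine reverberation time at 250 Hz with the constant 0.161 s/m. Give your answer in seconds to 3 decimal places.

Equivalent absorption area: A = 4.5×0.01 + 295.6×0.98 + 295.3×0.31 + 4.4×0.23 + 295.3×0.07 = 402.959 m².
V = 19.3·15.3·4.4 = 1299.276 m³.
RT60 = 0.161 · V / A = 0.161 × 1299.276 / 402.959 = 0.519 s.

0.519 seconds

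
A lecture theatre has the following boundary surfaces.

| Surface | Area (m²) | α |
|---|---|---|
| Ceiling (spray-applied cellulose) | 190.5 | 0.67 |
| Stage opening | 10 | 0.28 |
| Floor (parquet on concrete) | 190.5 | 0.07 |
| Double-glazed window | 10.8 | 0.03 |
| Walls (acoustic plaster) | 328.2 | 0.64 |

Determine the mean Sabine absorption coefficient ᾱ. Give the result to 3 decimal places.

Total surface area S = 730.0 m².
Weighted sum Σ Sα = 354.142.
ᾱ = A/S = 0.485.

0.485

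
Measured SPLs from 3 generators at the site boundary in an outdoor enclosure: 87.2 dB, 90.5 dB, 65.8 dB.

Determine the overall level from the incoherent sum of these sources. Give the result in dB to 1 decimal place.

92.2 dB

Sum in the linear (power) domain: Σ 10^(Lᵢ/10) = 10^(87.2/10) + 10^(90.5/10) + 10^(65.8/10) = 1.651e+09.
Back to dB: 10·log₁₀ Σ = 92.2 dB.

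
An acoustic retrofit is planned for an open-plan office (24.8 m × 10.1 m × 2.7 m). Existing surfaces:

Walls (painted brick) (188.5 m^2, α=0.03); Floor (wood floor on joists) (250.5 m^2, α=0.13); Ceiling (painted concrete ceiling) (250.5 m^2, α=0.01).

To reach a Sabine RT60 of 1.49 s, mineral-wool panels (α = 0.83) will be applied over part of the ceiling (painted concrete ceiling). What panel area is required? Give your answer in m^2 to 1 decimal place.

39.5

Summing Sᵢαᵢ: 5.655 + 32.565 + 2.505 → A₁ = 40.725 sabins.
Required A₂ = 0.161·676.296/1.49 = 73.076 sabins.
Absorption to add: 73.076 − 40.725 = 32.351 sabins.
Net gain per m^2: Δα = 0.83 − 0.01 = 0.82.
Panel area = 32.351 / 0.82 = 39.5 m^2.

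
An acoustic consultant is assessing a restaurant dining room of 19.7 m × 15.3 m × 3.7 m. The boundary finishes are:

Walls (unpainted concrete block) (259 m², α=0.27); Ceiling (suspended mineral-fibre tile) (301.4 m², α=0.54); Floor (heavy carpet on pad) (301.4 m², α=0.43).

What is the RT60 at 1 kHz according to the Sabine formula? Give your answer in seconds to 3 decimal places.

0.496 seconds

A = Σ Sᵢαᵢ = 259×0.27 + 301.4×0.54 + 301.4×0.43 = 362.288 sabins.
V = 19.7·15.3·3.7 = 1115.217 m³.
Sabine: RT60 = 0.161 × 1115.217 / 362.288 = 0.496 s.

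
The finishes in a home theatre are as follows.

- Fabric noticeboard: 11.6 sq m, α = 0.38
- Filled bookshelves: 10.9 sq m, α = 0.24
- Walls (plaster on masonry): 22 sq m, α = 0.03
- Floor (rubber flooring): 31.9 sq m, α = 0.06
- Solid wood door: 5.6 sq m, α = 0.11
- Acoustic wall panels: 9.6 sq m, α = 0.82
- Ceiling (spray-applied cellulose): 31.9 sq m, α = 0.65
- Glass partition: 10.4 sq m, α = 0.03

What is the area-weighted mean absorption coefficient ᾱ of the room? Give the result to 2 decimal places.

Total surface area S = 133.9 sq m.
Σ(Sᵢαᵢ) = 11.6·0.38 + 10.9·0.24 + 22·0.03 + 31.9·0.06 + 5.6·0.11 + 9.6·0.82 + 31.9·0.65 + 10.4·0.03 = 39.133.
ᾱ = 39.133 / 133.9 = 0.29.

0.29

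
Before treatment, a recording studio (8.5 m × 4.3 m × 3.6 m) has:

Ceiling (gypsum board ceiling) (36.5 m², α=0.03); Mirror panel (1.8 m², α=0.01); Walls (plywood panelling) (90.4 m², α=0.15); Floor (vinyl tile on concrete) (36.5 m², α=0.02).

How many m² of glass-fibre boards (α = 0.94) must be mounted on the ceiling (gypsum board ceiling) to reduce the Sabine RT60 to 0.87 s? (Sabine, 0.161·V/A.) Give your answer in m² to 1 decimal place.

9.8

Summing Sᵢαᵢ: 1.095 + 0.018 + 13.560 + 0.730 → A₁ = 15.403 sabins.
V = 131.58 m³. Target absorption A₂ = 0.161 × 131.58 / 0.87 = 24.350 sabins.
Absorption to add: 24.350 − 15.403 = 8.947 sabins.
Each m² of panel replacing the ceiling (gypsum board ceiling) adds (0.94 − 0.03) = 0.91 sabins.
Panel area = 8.947 / 0.91 = 9.8 m².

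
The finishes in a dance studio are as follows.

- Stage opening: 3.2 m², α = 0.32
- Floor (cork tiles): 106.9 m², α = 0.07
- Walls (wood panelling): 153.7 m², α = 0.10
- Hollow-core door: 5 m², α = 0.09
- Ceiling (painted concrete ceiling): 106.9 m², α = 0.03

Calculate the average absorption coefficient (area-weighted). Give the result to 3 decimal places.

S = Σ Sᵢ = 3.2 + 106.9 + 153.7 + 5 + 106.9 = 375.7 m².
A = 3.2*0.32 + 106.9*0.07 + 153.7*0.10 + 5*0.09 + 106.9*0.03 = 27.534 sabins.
ᾱ = 27.534 / 375.7 = 0.073.

0.073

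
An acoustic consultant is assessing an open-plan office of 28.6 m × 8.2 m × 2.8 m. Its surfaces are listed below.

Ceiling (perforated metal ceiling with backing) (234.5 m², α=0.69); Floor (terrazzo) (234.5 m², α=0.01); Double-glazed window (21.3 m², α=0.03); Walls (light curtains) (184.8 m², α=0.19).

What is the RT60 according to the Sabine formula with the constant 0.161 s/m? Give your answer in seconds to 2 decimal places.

Total absorption A = 234.5*0.69 + 234.5*0.01 + 21.3*0.03 + 184.8*0.19
  = 161.805 + 2.345 + 0.639 + 35.112 = 199.901 m² sabins.
Volume V = 28.6 × 8.2 × 2.8 = 656.656 m³.
RT60 = 0.161 · V / A = 0.161 × 656.656 / 199.901 = 0.53 s.

0.53 s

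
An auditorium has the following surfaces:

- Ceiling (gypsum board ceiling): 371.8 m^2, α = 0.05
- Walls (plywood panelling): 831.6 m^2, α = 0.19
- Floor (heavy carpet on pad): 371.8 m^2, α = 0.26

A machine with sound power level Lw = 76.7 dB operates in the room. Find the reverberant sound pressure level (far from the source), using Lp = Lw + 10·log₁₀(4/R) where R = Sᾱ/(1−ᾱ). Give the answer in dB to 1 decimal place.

57.5 dB

A = 273.262 sabins; S = 1575.2 m^2.
ᾱ = 273.262/1575.2 = 0.1735; R = Sᾱ/(1−ᾱ) = 273.262/(1−0.1735) = 330.626 m^2.
Lp = Lw + 10 log₁₀(4/R) = 76.7 -19.17 = 57.5 dB.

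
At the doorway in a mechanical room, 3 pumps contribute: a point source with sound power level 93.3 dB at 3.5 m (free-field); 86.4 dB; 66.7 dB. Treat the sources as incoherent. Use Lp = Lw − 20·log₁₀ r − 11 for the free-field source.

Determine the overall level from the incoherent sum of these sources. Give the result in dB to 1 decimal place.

Source at 3.5 m: Lp = 93.3 − 20·log₁₀(3.5) − 11 = 71.4 dB.
Converting to relative power and adding: 10^(71.4/10) + 10^(86.4/10) + 10^(66.7/10) = 4.55e+08.
Combined level = 10 log₁₀(4.55e+08) = 86.6 dB.

86.6 dB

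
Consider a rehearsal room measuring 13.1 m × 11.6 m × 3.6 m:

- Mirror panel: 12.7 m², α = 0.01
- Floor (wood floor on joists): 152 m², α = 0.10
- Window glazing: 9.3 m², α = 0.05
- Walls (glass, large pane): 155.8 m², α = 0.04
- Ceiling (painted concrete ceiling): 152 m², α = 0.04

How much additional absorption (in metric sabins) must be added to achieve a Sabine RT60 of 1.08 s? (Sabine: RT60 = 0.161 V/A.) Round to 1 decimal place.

53.4 sabins

Total absorption A₁ = 12.7*0.01 + 152*0.10 + 9.3*0.05 + 155.8*0.04 + 152*0.04
  = 0.127 + 15.200 + 0.465 + 6.232 + 6.080 = 28.104 m² sabins.
V = 547.056 m³. Required absorption A₂ = 0.161 × 547.056 / 1.08 = 81.552 sabins.
Shortfall: 81.552 − 28.104 = 53.4 sabins.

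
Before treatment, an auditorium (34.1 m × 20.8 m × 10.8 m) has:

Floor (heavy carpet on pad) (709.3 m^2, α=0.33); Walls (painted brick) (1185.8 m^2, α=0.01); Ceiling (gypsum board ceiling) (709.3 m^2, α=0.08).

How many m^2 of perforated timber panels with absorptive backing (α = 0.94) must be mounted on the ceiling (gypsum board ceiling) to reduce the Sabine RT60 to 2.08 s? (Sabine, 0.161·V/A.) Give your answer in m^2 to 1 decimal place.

Total absorption A₁ = 709.3×0.33 + 1185.8×0.01 + 709.3×0.08
  = 234.069 + 11.858 + 56.744 = 302.671 m^2 sabins.
Required A₂ = 0.161·7660.224/2.08 = 592.931 sabins.
Absorption to add: 592.931 − 302.671 = 290.260 sabins.
Net gain per m^2: Δα = 0.94 − 0.08 = 0.86.
Area = ΔA/Δα = 290.260/0.86 = 337.5 m^2.

337.5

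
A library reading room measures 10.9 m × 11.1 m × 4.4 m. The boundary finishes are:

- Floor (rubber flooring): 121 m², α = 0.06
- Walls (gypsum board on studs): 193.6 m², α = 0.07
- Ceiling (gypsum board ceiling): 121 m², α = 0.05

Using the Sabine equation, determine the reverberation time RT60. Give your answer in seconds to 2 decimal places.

3.19 s

Total absorption A = 121*0.06 + 193.6*0.07 + 121*0.05
  = 7.260 + 13.552 + 6.050 = 26.862 m² sabins.
Volume V = 10.9 × 11.1 × 4.4 = 532.356 m³.
Sabine: RT60 = 0.161 × 532.356 / 26.862 = 3.19 s.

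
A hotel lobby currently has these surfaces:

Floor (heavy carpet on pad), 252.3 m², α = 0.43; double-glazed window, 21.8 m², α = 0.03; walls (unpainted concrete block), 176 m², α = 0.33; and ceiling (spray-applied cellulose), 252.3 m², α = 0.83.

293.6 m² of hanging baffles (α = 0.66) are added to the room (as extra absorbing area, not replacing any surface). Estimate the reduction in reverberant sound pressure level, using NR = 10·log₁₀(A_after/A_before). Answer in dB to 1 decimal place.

Summing Sᵢαᵢ: 108.489 + 0.654 + 58.080 + 209.409 → A_before = 376.632 sabins.
Treatment contributes 293.6·0.66 = 193.776 sabins.
A_after = 376.632 + 193.776 = 570.408 sabins.
NR = 10·log₁₀(570.408/376.632) = 1.8 dB.

1.8 dB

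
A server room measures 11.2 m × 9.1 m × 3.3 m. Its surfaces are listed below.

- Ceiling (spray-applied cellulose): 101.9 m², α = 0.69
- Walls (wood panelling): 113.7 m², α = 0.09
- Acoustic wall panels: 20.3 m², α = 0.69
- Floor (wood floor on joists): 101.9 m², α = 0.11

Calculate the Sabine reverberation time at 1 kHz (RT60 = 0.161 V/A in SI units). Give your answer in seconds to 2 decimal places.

A = Σ Sᵢαᵢ = 101.9·0.69 + 113.7·0.09 + 20.3·0.69 + 101.9·0.11 = 105.760 sabins.
V = 11.2·9.1·3.3 = 336.336 m³.
T = 0.161 V/A = 0.161·336.336/105.760 = 0.51 s.

0.51 sec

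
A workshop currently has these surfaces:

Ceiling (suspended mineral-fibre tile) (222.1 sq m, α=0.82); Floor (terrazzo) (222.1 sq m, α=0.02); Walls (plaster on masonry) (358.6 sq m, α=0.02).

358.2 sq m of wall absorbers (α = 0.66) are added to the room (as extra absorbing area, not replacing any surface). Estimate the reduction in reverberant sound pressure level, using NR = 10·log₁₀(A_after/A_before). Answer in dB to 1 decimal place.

A_before = Σ Sᵢαᵢ = 222.1·0.82 + 222.1·0.02 + 358.6·0.02 = 193.736 sabins.
Added absorption = 358.2 × 0.66 = 236.412 sabins.
A_after = 193.736 + 236.412 = 430.148 sabins.
Reduction = 10 log₁₀(A_after/A_before) = 10 log₁₀(2.2203) = 3.5 dB.

3.5 dB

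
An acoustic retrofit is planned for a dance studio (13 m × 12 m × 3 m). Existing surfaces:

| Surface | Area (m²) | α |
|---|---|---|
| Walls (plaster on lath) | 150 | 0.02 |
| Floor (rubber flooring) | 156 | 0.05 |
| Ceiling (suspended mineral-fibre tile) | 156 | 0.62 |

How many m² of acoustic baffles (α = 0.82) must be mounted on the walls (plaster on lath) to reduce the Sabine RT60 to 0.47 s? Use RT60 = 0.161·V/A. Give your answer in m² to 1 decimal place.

66.0

Total absorption A₁ = 150·0.02 + 156·0.05 + 156·0.62
  = 3.000 + 7.800 + 96.720 = 107.520 m² sabins.
V = 468 m³. Target absorption A₂ = 0.161 × 468 / 0.47 = 160.315 sabins.
ΔA needed = 160.315 − 107.520 = 52.795 sabins.
Each m² of panel replacing the walls (plaster on lath) adds (0.82 − 0.02) = 0.80 sabins.
Panel area = 52.795 / 0.80 = 66.0 m².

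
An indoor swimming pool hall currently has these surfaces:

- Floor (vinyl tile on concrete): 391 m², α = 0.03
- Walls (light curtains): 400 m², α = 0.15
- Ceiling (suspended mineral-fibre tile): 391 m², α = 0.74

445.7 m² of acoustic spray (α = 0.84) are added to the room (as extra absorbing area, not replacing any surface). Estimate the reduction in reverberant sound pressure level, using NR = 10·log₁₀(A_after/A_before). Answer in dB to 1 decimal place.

Equivalent absorption area: A_before = 391*0.03 + 400*0.15 + 391*0.74 = 361.070 m².
Added absorption = 445.7 × 0.84 = 374.388 sabins.
A_after = 361.070 + 374.388 = 735.458 sabins.
NR = 10·log₁₀(735.458/361.070) = 3.1 dB.

3.1 dB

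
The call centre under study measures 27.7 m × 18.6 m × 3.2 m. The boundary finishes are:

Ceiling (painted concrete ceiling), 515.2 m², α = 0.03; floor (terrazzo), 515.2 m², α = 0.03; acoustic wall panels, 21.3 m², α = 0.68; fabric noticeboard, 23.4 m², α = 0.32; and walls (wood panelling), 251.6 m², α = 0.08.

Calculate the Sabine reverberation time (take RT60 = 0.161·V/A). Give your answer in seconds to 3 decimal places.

3.636 seconds

Summing Sᵢαᵢ: 15.456 + 15.456 + 14.484 + 7.488 + 20.128 → A = 73.012 sabins.
Volume V = 27.7 × 18.6 × 3.2 = 1648.704 m³.
Sabine: RT60 = 0.161 × 1648.704 / 73.012 = 3.636 s.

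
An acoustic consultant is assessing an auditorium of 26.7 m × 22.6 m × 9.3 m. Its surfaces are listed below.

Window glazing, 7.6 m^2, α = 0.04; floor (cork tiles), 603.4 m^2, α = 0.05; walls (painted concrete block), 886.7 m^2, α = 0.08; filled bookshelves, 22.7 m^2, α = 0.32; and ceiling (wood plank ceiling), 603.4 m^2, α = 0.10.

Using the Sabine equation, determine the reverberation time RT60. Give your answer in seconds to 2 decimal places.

Equivalent absorption area: A = 7.6·0.04 + 603.4·0.05 + 886.7·0.08 + 22.7·0.32 + 603.4·0.10 = 169.014 m^2.
Volume V = 26.7 × 22.6 × 9.3 = 5611.806 m³.
T = 0.161 V/A = 0.161·5611.806/169.014 = 5.35 s.

5.35 s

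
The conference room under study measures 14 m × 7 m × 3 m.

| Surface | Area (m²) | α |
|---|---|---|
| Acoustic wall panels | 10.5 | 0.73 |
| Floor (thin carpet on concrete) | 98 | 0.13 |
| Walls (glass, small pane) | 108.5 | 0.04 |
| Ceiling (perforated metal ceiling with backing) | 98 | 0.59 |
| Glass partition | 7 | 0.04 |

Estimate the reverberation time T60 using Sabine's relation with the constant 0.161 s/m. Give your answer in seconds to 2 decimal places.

0.57 seconds

Equivalent absorption area: A = 10.5*0.73 + 98*0.13 + 108.5*0.04 + 98*0.59 + 7*0.04 = 82.845 m².
V = 14·7·3 = 294 m³.
T = 0.161 V/A = 0.161·294/82.845 = 0.57 s.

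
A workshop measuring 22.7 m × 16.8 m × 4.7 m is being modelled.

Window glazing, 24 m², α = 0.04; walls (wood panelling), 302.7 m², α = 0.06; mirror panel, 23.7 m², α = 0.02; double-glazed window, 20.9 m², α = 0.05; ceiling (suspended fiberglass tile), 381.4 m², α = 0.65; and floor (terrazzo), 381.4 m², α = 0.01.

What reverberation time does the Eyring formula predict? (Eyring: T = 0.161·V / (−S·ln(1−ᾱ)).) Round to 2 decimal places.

0.93 sec

Total surface area S = 24 + 302.7 + 23.7 + 20.9 + 381.4 + 381.4 = 1134.1 m².
Σ(Sᵢαᵢ) = 24×0.04 + 302.7×0.06 + 23.7×0.02 + 20.9×0.05 + 381.4×0.65 + 381.4×0.01 = 272.365.
ᾱ = 272.365 / 1134.1 = 0.2402.
−S·ln(1−ᾱ) = −1134.1 × ln(1 − 0.2402) = 311.537.
V = 22.7 × 16.8 × 4.7 = 1792.392 m³.
T = 0.161·V/[−S·ln(1−ᾱ)] = 0.161·1792.392/311.537 = 0.93 s.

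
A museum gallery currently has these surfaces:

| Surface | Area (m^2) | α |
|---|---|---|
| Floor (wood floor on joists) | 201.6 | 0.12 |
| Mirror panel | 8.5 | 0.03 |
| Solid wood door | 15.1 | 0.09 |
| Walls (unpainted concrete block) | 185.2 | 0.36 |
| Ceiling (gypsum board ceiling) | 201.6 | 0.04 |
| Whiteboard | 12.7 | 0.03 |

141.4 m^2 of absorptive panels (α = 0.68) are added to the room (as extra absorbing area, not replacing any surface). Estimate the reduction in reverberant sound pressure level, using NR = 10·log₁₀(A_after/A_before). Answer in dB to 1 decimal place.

Total absorption A_before = 201.6×0.12 + 8.5×0.03 + 15.1×0.09 + 185.2×0.36 + 201.6×0.04 + 12.7×0.03
  = 24.192 + 0.255 + 1.359 + 66.672 + 8.064 + 0.381 = 100.923 m^2 sabins.
Treatment contributes 141.4·0.68 = 96.152 sabins.
New total A_after = 197.075 sabins.
NR = 10·log₁₀(197.075/100.923) = 2.9 dB.

2.9 dB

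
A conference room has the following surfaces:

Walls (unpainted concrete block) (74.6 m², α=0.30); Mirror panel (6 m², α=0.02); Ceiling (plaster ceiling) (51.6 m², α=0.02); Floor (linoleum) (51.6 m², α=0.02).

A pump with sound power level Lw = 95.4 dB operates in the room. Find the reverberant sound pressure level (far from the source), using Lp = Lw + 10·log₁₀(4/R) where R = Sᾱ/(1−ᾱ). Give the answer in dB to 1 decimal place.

86.9 dB

A = 24.564 sabins; S = 183.8 m².
ᾱ = 0.1336, so room constant R = A/(1−ᾱ) = 28.352 m².
Lp = Lw + 10 log₁₀(4/R) = 95.4 -8.51 = 86.9 dB.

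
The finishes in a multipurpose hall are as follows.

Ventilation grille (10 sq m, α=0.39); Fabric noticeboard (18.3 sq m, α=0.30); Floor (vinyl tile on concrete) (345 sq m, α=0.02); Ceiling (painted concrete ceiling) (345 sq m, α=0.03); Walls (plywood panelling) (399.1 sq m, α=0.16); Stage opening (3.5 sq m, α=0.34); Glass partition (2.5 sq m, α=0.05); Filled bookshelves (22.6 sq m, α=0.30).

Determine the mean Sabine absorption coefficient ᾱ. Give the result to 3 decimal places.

Total surface area S = 1146.0 sq m.
Σ(Sᵢαᵢ) = 10·0.39 + 18.3·0.30 + 345·0.02 + 345·0.03 + 399.1·0.16 + 3.5·0.34 + 2.5·0.05 + 22.6·0.30 = 98.591.
ᾱ = A/S = 0.086.

0.086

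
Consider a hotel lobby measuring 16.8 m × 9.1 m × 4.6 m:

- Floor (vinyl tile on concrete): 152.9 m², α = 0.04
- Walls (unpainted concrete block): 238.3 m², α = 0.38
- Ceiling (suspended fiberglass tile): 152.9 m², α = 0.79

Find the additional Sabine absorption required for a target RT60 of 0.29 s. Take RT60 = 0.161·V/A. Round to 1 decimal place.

Summing Sᵢαᵢ: 6.116 + 90.554 + 120.791 → A₁ = 217.461 sabins.
Target A₂ = 0.161·703.248/0.29 = 390.424 sabins (V = 703.248 m³).
Additional absorption ΔA = 390.424 − 217.461 = 173.0 sabins.

173.0 sabins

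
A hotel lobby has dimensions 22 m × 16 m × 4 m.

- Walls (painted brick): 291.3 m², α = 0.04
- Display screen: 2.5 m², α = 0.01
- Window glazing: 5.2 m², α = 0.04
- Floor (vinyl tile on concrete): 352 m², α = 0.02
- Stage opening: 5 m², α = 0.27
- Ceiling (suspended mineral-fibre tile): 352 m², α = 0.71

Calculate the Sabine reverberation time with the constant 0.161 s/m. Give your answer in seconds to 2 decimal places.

0.84 sec

Total absorption A = 291.3×0.04 + 2.5×0.01 + 5.2×0.04 + 352×0.02 + 5×0.27 + 352×0.71
  = 11.652 + 0.025 + 0.208 + 7.040 + 1.350 + 249.920 = 270.195 m² sabins.
Room volume: 1408 m³.
RT60 = 0.161 · V / A = 0.161 × 1408 / 270.195 = 0.84 s.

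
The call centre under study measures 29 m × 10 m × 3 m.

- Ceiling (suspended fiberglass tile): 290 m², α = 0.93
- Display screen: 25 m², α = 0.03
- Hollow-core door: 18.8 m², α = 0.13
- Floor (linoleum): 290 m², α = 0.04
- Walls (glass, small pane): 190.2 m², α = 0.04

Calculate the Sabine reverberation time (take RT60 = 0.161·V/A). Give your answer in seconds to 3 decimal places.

A = Σ Sᵢαᵢ = 290×0.93 + 25×0.03 + 18.8×0.13 + 290×0.04 + 190.2×0.04 = 292.102 sabins.
Volume V = 29 × 10 × 3 = 870 m³.
RT60 = 0.161 · V / A = 0.161 × 870 / 292.102 = 0.480 s.

0.480 sec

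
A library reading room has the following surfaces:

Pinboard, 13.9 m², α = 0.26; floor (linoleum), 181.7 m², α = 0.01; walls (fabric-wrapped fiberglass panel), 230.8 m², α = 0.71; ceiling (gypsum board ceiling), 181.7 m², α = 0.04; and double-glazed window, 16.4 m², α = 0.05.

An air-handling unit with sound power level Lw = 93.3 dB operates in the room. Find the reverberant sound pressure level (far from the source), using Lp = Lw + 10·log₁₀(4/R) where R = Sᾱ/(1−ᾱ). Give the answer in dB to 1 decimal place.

75.4 dB

Σ(Sᵢαᵢ) = 13.9×0.26 + 181.7×0.01 + 230.8×0.71 + 181.7×0.04 + 16.4×0.05 = 177.387; total area S = 624.5 m².
ᾱ = 0.2840, so room constant R = A/(1−ᾱ) = 247.747 m².
Lp = Lw + 10 log₁₀(4/R) = 93.3 -17.92 = 75.4 dB.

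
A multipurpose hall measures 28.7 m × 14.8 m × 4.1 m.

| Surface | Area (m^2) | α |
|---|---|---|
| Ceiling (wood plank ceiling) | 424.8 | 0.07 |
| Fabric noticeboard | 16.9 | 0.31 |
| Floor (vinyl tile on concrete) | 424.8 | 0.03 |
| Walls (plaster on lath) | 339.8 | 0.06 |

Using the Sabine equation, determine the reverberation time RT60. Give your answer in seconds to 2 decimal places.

4.12 sec

Equivalent absorption area: A = 424.8·0.07 + 16.9·0.31 + 424.8·0.03 + 339.8·0.06 = 68.107 m^2.
V = 28.7·14.8·4.1 = 1741.516 m³.
RT60 = 0.161 · V / A = 0.161 × 1741.516 / 68.107 = 4.12 s.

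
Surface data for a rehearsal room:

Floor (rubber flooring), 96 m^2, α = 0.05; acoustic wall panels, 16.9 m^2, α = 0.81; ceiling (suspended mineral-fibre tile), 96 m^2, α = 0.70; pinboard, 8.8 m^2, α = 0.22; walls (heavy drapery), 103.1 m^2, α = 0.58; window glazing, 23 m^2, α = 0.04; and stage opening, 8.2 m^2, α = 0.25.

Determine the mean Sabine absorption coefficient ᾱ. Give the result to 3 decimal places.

0.427

S = Σ Sᵢ = 96 + 16.9 + 96 + 8.8 + 103.1 + 23 + 8.2 = 352.0 m^2.
Weighted sum Σ Sα = 150.393.
ᾱ = A/S = 0.427.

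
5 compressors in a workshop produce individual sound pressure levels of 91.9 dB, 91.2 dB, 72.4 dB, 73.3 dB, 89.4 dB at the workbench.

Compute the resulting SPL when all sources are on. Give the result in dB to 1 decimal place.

Sum in the linear (power) domain: Σ 10^(Lᵢ/10) = 10^(91.9/10) + 10^(91.2/10) + 10^(72.4/10) + 10^(73.3/10) + 10^(89.4/10) = 3.777e+09.
L_total = 10·log₁₀(3.777e+09) = 95.8 dB.

95.8 dB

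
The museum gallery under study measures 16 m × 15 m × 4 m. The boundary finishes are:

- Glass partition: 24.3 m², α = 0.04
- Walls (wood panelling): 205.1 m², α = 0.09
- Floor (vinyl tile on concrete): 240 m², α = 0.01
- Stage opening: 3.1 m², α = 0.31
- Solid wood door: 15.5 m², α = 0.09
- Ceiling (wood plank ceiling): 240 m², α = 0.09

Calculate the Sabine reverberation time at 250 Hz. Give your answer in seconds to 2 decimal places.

Summing Sᵢαᵢ: 0.972 + 18.459 + 2.400 + 0.961 + 1.395 + 21.600 → A = 45.787 sabins.
Room volume: 960 m³.
Sabine: RT60 = 0.161 × 960 / 45.787 = 3.38 s.

3.38 s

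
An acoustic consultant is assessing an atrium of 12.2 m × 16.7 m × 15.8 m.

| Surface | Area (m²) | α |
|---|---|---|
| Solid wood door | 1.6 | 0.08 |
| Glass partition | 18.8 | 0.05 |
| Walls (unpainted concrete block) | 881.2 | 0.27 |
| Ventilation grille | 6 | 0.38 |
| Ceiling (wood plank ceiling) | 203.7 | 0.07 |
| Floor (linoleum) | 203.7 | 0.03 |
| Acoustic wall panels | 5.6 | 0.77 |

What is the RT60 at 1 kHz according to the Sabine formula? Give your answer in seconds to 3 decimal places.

1.949 sec

Total absorption A = 1.6*0.08 + 18.8*0.05 + 881.2*0.27 + 6*0.38 + 203.7*0.07 + 203.7*0.03 + 5.6*0.77
  = 0.128 + 0.940 + 237.924 + 2.280 + 14.259 + 6.111 + 4.312 = 265.954 m² sabins.
V = 12.2·16.7·15.8 = 3219.092 m³.
T = 0.161 V/A = 0.161·3219.092/265.954 = 1.949 s.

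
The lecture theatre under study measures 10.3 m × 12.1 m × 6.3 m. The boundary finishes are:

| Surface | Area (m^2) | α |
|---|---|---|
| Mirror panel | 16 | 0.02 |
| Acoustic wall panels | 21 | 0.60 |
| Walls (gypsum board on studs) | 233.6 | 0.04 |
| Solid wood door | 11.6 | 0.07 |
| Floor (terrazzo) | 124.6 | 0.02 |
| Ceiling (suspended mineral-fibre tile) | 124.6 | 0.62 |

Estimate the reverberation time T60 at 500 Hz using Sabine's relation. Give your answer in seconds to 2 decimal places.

Total absorption A = 16*0.02 + 21*0.60 + 233.6*0.04 + 11.6*0.07 + 124.6*0.02 + 124.6*0.62
  = 0.320 + 12.600 + 9.344 + 0.812 + 2.492 + 77.252 = 102.820 m^2 sabins.
Volume V = 10.3 × 12.1 × 6.3 = 785.169 m³.
T = 0.161 V/A = 0.161·785.169/102.820 = 1.23 s.

1.23 seconds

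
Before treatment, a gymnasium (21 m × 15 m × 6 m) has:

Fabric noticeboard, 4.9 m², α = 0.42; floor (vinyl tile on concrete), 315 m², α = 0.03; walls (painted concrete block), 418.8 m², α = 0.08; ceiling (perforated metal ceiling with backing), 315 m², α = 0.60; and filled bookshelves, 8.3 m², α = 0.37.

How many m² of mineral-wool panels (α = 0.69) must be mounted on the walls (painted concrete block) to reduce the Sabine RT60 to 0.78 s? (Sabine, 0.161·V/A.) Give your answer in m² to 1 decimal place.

250.9

Summing Sᵢαᵢ: 2.058 + 9.450 + 33.504 + 189.000 + 3.071 → A₁ = 237.083 sabins.
V = 1890 m³. Target absorption A₂ = 0.161 × 1890 / 0.78 = 390.115 sabins.
Absorption to add: 390.115 − 237.083 = 153.032 sabins.
Net gain per m²: Δα = 0.69 − 0.08 = 0.61.
Panel area = 153.032 / 0.61 = 250.9 m².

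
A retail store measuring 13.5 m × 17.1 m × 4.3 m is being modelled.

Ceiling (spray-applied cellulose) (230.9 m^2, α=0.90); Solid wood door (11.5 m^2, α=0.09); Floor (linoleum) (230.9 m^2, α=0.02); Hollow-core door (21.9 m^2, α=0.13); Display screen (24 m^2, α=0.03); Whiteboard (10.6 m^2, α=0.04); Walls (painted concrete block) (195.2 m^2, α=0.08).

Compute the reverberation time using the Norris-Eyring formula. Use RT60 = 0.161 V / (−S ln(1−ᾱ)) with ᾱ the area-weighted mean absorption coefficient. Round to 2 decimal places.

0.57 seconds

S = Σ Sᵢ = 725.0 m^2.
Absorption A = 230.9·0.90 + 11.5·0.09 + 230.9·0.02 + 21.9·0.13 + 24·0.03 + 10.6·0.04 + 195.2·0.08 = 233.070 sabins.
ᾱ = 233.070 / 725.0 = 0.3215.
Eyring denominator: −S ln(1−ᾱ) = 281.206.
V = 13.5 × 17.1 × 4.3 = 992.655 m³.
T = 0.161·V/[−S·ln(1−ᾱ)] = 0.161·992.655/281.206 = 0.57 s.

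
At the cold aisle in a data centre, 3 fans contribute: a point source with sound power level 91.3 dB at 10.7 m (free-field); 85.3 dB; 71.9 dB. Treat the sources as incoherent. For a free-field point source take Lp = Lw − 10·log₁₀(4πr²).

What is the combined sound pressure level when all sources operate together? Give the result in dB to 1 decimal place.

85.5 dB

Source at 10.7 m: Lp = 91.3 − 10·log₁₀(4π·10.7²) = 91.3 − 10·log₁₀(1438.724) = 59.7 dB.
Sum in the linear (power) domain: Σ 10^(Lᵢ/10) = 10^(59.7/10) + 10^(85.3/10) + 10^(71.9/10) = 3.553e+08.
L_total = 10·log₁₀(3.553e+08) = 85.5 dB.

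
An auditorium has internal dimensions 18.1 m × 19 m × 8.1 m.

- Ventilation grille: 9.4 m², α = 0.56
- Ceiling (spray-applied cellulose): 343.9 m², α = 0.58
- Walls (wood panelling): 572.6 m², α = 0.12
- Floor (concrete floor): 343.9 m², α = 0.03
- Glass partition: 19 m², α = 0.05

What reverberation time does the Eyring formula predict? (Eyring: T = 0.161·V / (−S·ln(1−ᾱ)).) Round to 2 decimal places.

Total surface area S = 9.4 + 343.9 + 572.6 + 343.9 + 19 = 1288.8 m².
Absorption A = 9.4·0.56 + 343.9·0.58 + 572.6·0.12 + 343.9·0.03 + 19·0.05 = 284.705 sabins.
ᾱ = 284.705 / 1288.8 = 0.2209.
Eyring denominator: −S ln(1−ᾱ) = 321.705.
V = 18.1 × 19 × 8.1 = 2785.59 m³.
RT60 = 0.161 × 2785.59 / 321.705 = 1.39 s.

1.39 sec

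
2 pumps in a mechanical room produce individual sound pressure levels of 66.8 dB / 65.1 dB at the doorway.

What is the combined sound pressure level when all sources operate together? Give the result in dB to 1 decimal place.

Converting to relative power and adding: 10^(66.8/10) + 10^(65.1/10) = 8.022e+06.
L_total = 10·log₁₀(8.022e+06) = 69.0 dB.

69.0 dB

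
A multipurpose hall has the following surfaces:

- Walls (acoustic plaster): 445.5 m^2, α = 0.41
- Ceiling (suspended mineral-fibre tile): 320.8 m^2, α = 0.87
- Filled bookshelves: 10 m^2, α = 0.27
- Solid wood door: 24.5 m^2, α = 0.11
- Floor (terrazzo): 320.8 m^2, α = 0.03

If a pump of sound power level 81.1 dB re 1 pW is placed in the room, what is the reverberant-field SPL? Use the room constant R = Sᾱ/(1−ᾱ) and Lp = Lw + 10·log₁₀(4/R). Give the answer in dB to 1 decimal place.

57.9 dB

Σ(Sᵢαᵢ) = 445.5·0.41 + 320.8·0.87 + 10·0.27 + 24.5·0.11 + 320.8·0.03 = 476.770; total area S = 1121.6 m^2.
ᾱ = 0.4251, so room constant R = A/(1−ᾱ) = 829.309 m^2.
Lp = 81.1 + 10·log₁₀(4/829.309) = 81.1 + (-23.17) = 57.9 dB.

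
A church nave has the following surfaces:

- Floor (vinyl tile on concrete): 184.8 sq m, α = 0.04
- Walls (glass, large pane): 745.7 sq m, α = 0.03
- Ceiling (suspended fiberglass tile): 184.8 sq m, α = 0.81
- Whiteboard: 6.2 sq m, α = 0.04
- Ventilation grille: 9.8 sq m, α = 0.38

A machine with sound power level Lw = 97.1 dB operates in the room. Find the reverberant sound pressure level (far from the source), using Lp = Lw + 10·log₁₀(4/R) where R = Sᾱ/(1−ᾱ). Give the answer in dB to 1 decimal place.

Σ(Sᵢαᵢ) = 184.8×0.04 + 745.7×0.03 + 184.8×0.81 + 6.2×0.04 + 9.8×0.38 = 183.423; total area S = 1131.3 sq m.
ᾱ = 0.1621, so room constant R = A/(1−ᾱ) = 218.908 sq m.
Lp = 97.1 + 10·log₁₀(4/218.908) = 97.1 + (-17.38) = 79.7 dB.

79.7 dB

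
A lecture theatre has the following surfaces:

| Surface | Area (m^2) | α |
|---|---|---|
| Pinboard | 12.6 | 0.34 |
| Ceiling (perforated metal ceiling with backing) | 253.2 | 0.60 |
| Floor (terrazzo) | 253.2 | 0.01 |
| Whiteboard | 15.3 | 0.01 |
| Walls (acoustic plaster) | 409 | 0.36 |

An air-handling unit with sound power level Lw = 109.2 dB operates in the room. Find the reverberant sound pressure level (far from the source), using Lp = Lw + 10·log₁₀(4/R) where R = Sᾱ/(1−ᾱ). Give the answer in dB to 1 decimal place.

88.7 dB

Σ(Sᵢαᵢ) = 12.6×0.34 + 253.2×0.60 + 253.2×0.01 + 15.3×0.01 + 409×0.36 = 306.129; total area S = 943.3 m^2.
ᾱ = 306.129/943.3 = 0.3245; R = Sᾱ/(1−ᾱ) = 306.129/(1−0.3245) = 453.189 m^2.
Lp = Lw + 10 log₁₀(4/R) = 109.2 -20.54 = 88.7 dB.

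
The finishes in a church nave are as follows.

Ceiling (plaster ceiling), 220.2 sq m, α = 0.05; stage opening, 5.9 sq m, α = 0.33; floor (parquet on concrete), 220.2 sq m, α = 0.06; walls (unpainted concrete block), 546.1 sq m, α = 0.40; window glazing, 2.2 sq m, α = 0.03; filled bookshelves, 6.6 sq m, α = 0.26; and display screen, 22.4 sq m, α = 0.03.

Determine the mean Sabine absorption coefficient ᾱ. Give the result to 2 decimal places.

0.24

Total surface area S = 1023.6 sq m.
Σ(Sᵢαᵢ) = 220.2·0.05 + 5.9·0.33 + 220.2·0.06 + 546.1·0.40 + 2.2·0.03 + 6.6·0.26 + 22.4·0.03 = 247.063.
ᾱ = 247.063 / 1023.6 = 0.24.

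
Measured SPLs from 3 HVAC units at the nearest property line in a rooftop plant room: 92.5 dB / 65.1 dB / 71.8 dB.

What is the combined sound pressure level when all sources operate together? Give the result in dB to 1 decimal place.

Sum in the linear (power) domain: Σ 10^(Lᵢ/10) = 10^(92.5/10) + 10^(65.1/10) + 10^(71.8/10) = 1.797e+09.
Back to dB: 10·log₁₀ Σ = 92.5 dB.

92.5 dB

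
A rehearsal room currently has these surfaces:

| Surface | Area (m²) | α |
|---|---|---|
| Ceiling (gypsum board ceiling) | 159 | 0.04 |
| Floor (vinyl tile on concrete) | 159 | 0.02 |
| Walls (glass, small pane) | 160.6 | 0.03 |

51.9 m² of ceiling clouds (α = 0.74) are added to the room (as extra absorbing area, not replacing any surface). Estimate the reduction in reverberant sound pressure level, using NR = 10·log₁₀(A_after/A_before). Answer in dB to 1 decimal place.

Summing Sᵢαᵢ: 6.360 + 3.180 + 4.818 → A_before = 14.358 sabins.
Treatment contributes 51.9·0.74 = 38.406 sabins.
New total A_after = 52.764 sabins.
NR = 10·log₁₀(52.764/14.358) = 5.7 dB.

5.7 dB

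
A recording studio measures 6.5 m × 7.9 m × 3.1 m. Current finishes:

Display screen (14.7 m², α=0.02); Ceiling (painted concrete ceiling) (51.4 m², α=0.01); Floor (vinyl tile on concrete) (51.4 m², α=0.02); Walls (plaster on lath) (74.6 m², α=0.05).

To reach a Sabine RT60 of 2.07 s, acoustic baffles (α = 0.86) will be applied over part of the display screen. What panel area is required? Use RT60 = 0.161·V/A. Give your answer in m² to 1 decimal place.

Summing Sᵢαᵢ: 0.294 + 0.514 + 1.028 + 3.730 → A₁ = 5.566 sabins.
V = 159.185 m³. Target absorption A₂ = 0.161 × 159.185 / 2.07 = 12.381 sabins.
ΔA needed = 12.381 − 5.566 = 6.815 sabins.
Each m² of panel replacing the display screen adds (0.86 − 0.02) = 0.84 sabins.
Area = ΔA/Δα = 6.815/0.84 = 8.1 m².

8.1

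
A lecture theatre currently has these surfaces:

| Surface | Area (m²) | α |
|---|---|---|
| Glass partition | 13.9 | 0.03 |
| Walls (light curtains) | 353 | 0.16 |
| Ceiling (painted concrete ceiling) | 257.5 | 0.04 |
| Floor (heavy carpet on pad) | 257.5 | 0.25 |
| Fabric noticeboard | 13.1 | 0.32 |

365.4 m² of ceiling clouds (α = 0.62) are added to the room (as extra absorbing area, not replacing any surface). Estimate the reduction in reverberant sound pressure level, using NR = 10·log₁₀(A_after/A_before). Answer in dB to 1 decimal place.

Total absorption A_before = 13.9×0.03 + 353×0.16 + 257.5×0.04 + 257.5×0.25 + 13.1×0.32
  = 0.417 + 56.480 + 10.300 + 64.375 + 4.192 = 135.764 m² sabins.
Treatment contributes 365.4·0.62 = 226.548 sabins.
A_after = 135.764 + 226.548 = 362.312 sabins.
NR = 10·log₁₀(362.312/135.764) = 4.3 dB.

4.3 dB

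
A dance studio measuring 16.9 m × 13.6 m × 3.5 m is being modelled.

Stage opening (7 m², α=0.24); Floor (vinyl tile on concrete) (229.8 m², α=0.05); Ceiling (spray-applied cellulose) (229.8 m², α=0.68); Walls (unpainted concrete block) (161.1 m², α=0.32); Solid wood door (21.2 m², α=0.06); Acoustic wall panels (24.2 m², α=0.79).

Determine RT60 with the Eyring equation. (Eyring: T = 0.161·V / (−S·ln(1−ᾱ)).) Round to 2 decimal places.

Total surface area S = 7 + 229.8 + 229.8 + 161.1 + 21.2 + 24.2 = 673.1 m².
Absorption A = 7·0.24 + 229.8·0.05 + 229.8·0.68 + 161.1·0.32 + 21.2·0.06 + 24.2·0.79 = 241.376 sabins.
ᾱ = 241.376 / 673.1 = 0.3586.
−S·ln(1−ᾱ) = −673.1 × ln(1 − 0.3586) = 298.925.
V = 16.9 × 13.6 × 3.5 = 804.44 m³.
T = 0.161·V/[−S·ln(1−ᾱ)] = 0.161·804.44/298.925 = 0.43 s.

0.43 s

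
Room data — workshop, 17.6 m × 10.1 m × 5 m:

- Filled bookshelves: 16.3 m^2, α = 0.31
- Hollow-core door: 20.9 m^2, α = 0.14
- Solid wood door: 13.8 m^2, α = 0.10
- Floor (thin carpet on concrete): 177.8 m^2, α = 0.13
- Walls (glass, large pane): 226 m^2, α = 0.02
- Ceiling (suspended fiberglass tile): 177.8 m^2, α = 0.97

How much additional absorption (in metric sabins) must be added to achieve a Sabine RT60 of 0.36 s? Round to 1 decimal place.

Equivalent absorption area: A₁ = 16.3*0.31 + 20.9*0.14 + 13.8*0.10 + 177.8*0.13 + 226*0.02 + 177.8*0.97 = 209.459 m^2.
For T = 0.36 s, need A₂ = 0.161·V/T = 0.161·888.8/0.36 = 397.491 sabins.
ΔA = A₂ − A₁ = 397.491 − 209.459 = 188.0 sabins.

188.0 sabins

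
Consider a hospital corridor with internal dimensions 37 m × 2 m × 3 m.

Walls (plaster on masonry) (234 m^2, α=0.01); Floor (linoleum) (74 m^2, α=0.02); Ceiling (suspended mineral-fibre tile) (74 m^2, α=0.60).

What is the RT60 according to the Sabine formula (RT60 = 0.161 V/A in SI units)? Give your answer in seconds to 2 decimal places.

0.74 sec

Equivalent absorption area: A = 234*0.01 + 74*0.02 + 74*0.60 = 48.220 m^2.
V = 37·2·3 = 222 m³.
RT60 = 0.161 · V / A = 0.161 × 222 / 48.220 = 0.74 s.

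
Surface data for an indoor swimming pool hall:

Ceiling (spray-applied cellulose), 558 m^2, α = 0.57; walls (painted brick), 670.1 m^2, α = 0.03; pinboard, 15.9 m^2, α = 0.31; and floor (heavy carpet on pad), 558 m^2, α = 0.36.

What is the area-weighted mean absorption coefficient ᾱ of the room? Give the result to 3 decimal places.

Total surface area S = 1802.0 m^2.
Σ(Sᵢαᵢ) = 558·0.57 + 670.1·0.03 + 15.9·0.31 + 558·0.36 = 543.972.
ᾱ = 543.972 / 1802.0 = 0.302.

0.302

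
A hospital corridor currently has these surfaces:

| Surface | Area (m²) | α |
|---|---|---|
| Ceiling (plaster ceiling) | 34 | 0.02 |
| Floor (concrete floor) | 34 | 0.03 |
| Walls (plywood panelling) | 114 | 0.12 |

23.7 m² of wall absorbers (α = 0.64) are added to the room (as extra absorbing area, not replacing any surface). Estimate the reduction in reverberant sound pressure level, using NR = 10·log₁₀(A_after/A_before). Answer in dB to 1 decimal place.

Summing Sᵢαᵢ: 0.680 + 1.020 + 13.680 → A_before = 15.380 sabins.
Added absorption = 23.7 × 0.64 = 15.168 sabins.
New total A_after = 30.548 sabins.
NR = 10·log₁₀(30.548/15.380) = 3.0 dB.

3.0 dB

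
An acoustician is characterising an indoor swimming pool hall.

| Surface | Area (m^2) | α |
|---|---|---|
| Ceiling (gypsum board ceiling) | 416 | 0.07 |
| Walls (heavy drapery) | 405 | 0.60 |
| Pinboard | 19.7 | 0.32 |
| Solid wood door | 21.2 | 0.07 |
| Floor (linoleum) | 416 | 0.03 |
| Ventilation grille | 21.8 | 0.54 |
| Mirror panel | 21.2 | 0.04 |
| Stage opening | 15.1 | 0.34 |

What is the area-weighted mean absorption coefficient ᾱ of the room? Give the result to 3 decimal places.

Total surface area S = 1336.0 m^2.
Σ(Sᵢαᵢ) = 416×0.07 + 405×0.60 + 19.7×0.32 + 21.2×0.07 + 416×0.03 + 21.8×0.54 + 21.2×0.04 + 15.1×0.34 = 310.142.
ᾱ = A/S = 0.232.

0.232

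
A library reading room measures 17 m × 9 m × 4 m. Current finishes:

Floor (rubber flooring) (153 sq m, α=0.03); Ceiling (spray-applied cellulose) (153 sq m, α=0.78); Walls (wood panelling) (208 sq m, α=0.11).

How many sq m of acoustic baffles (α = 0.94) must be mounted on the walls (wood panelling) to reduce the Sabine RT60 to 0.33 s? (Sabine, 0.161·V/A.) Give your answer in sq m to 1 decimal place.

Total absorption A₁ = 153·0.03 + 153·0.78 + 208·0.11
  = 4.590 + 119.340 + 22.880 = 146.810 sq m sabins.
V = 612 m³. Target absorption A₂ = 0.161 × 612 / 0.33 = 298.582 sabins.
ΔA needed = 298.582 − 146.810 = 151.772 sabins.
Each sq m of panel replacing the walls (wood panelling) adds (0.94 − 0.11) = 0.83 sabins.
Area = ΔA/Δα = 151.772/0.83 = 182.9 sq m.

182.9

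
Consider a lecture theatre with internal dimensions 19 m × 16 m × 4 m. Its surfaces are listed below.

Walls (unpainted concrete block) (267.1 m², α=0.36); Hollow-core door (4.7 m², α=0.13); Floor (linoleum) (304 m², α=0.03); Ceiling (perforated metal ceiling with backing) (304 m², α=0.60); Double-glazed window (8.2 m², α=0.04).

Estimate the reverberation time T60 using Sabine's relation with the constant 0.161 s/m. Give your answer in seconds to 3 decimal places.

Equivalent absorption area: A = 267.1×0.36 + 4.7×0.13 + 304×0.03 + 304×0.60 + 8.2×0.04 = 288.615 m².
Volume V = 19 × 16 × 4 = 1216 m³.
Sabine: RT60 = 0.161 × 1216 / 288.615 = 0.678 s.

0.678 sec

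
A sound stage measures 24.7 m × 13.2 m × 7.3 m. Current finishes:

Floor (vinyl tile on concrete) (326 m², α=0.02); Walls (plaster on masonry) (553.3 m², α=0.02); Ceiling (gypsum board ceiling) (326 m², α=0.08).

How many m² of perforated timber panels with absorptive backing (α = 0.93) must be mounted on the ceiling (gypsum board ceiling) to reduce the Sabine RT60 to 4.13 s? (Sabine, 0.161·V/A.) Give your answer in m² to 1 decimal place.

Summing Sᵢαᵢ: 6.520 + 11.066 + 26.080 → A₁ = 43.666 sabins.
Required A₂ = 0.161·2380.092/4.13 = 92.783 sabins.
Absorption to add: 92.783 − 43.666 = 49.117 sabins.
Each m² of panel replacing the ceiling (gypsum board ceiling) adds (0.93 − 0.08) = 0.85 sabins.
Panel area = 49.117 / 0.85 = 57.8 m².

57.8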